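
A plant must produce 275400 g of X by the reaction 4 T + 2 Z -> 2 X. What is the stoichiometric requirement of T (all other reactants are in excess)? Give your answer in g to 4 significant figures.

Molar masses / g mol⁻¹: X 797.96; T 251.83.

173800 g

n(X) = 275400 / 797.96 = 345.1 mol
n(T) = (4/2) × 345.1 = 690.2 mol
mass = 690.2 × 251.83 = 173800 g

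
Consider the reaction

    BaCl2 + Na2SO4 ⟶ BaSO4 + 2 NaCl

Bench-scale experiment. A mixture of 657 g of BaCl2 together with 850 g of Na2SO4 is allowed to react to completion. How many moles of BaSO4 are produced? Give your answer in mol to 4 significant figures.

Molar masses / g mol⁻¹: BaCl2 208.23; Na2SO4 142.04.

3.155 mol

n(BaCl2) = 657.0 / 208.23 = 3.155 mol
n(Na2SO4) = 850.0 / 142.04 = 5.984 mol
n/ν for BaCl2 = 3.155/1 = 3.155
n/ν for Na2SO4 = 5.984/1 = 5.984
Smallest n/ν is BaCl2 → limiting reagent.
n(BaSO4) = (1/1) × 3.155 = 3.155 mol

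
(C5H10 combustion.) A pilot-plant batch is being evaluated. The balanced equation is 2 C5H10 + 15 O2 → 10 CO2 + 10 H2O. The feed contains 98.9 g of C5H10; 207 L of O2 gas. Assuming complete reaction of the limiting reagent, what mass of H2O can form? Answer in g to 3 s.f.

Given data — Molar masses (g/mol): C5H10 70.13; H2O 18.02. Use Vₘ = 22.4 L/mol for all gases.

n(C5H10) = 98.90 / 70.13 = 1.410 mol
n(O2) = 207.0 / 22.4 = 9.241 mol
n/ν → C5H10: 0.7050, O2: 0.6161; O2 is limiting.
n(H2O) = (10/15) × 9.241 = 6.161 mol
mass = 6.161 × 18.02 = 111.0 g

111 g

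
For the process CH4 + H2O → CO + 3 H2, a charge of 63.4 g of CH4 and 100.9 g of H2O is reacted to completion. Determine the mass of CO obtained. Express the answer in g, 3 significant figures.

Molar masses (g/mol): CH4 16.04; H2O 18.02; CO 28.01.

111 g

n(CH4) = 63.40 / 16.04 = 3.953 mol
n(H2O) = 100.9 / 18.02 = 5.599 mol
n/ν → CH4: 3.953, H2O: 5.599; CH4 is limiting.
n(CO) = (1/1) × 3.953 = 3.953 mol
mass = 3.953 × 28.01 = 110.7 g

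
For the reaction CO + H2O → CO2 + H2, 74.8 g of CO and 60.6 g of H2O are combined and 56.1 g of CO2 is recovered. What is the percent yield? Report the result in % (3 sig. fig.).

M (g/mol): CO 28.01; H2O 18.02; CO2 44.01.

47.7 %

n(CO) = 74.80 / 28.01 = 2.670 mol
n(H2O) = 60.60 / 18.02 = 3.363 mol
n/ν for CO = 2.670/1 = 2.670
n/ν for H2O = 3.363/1 = 3.363
Smallest n/ν is CO → limiting reagent.
theoretical n(CO2) = (1/1) × 2.670 = 2.670 mol → 117.5 g
% yield = 56.1 / 117.5 × 100 = 47.74 %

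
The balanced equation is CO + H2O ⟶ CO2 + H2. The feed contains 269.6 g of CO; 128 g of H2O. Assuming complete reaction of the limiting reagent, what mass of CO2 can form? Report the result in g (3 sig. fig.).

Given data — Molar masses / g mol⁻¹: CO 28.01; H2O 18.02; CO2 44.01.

n(CO) = 269.6 / 28.01 = 9.625 mol
n(H2O) = 128.0 / 18.02 = 7.103 mol
n/ν for CO = 9.625/1 = 9.625
n/ν for H2O = 7.103/1 = 7.103
Smallest n/ν is H2O → limiting reagent.
n(CO2) = (1/1) × 7.103 = 7.103 mol
mass = 7.103 × 44.01 = 312.6 g

313 g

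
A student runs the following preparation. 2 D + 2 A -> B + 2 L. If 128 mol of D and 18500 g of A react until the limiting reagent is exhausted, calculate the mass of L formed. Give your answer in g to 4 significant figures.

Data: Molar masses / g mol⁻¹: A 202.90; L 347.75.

n(D) = 128.0 mol
n(A) = 18500 / 202.90 = 91.18 mol
n/ν → D: 64.00, A: 45.59; A is limiting.
n(L) = (2/2) × 91.18 = 91.18 mol
mass = 91.18 × 347.75 = 31710 g

31710 g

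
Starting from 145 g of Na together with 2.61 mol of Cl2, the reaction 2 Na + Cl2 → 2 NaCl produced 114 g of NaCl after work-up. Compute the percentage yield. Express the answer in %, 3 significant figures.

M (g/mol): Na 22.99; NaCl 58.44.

37.4 %

n(Na) = 145.0 / 22.99 = 6.307 mol
n(Cl2) = 2.610 mol
n/ν for Na = 6.307/2 = 3.154
n/ν for Cl2 = 2.610/1 = 2.610
Smallest n/ν is Cl2 → limiting reagent.
theoretical n(NaCl) = (2/1) × 2.610 = 5.220 mol → 305.1 g
% yield = 114 / 305.1 × 100 = 37.36 %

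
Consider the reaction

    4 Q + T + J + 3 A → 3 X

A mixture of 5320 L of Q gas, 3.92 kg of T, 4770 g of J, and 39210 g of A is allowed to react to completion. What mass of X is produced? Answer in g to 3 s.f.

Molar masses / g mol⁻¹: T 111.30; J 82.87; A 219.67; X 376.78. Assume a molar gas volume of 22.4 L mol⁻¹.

39800 g

n(Q) = 5320 / 22.4 = 237.5 mol
n(T) = 3.920×1000 / 111.30 = 35.22 mol
n(J) = 4770 / 82.87 = 57.56 mol
n(A) = 39210 / 219.67 = 178.5 mol
n/ν for Q = 237.5/4 = 59.38
n/ν for T = 35.22/1 = 35.22
n/ν for J = 57.56/1 = 57.56
n/ν for A = 178.5/3 = 59.50
Smallest n/ν is T → limiting reagent.
n(X) = (3/1) × 35.22 = 105.7 mol
mass = 105.7 × 376.78 = 39830 g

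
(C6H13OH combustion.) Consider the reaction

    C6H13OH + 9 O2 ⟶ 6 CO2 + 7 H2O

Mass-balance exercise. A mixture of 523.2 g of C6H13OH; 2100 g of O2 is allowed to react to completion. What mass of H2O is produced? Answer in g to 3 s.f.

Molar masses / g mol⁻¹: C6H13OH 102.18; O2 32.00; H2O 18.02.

646 g

n(C6H13OH) = 523.2 / 102.18 = 5.120 mol
n(O2) = 2100 / 32.00 = 65.63 mol
n/ν → C6H13OH: 5.120, O2: 7.292; C6H13OH is limiting.
n(H2O) = (7/1) × 5.120 = 35.84 mol
mass = 35.84 × 18.02 = 645.8 g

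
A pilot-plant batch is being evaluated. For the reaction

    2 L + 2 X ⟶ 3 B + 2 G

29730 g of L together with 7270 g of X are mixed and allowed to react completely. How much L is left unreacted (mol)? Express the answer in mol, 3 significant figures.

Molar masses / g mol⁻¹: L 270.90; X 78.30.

n(L) = 29730 / 270.90 = 109.7 mol
n(X) = 7270 / 78.30 = 92.85 mol
n/ν for L = 109.7/2 = 54.85
n/ν for X = 92.85/2 = 46.43
Smallest n/ν is X → limiting reagent.
L consumed = (2/2) × 92.85 = 92.85 mol
L remaining = 109.7 − 92.85 = 16.85 mol

16.9 mol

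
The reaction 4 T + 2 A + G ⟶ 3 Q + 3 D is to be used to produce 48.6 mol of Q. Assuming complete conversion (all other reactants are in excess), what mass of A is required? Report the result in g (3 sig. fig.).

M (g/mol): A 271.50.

n(Q) = 48.60 mol
n(A) = (2/3) × 48.60 = 32.40 mol
mass = 32.40 × 271.50 = 8797 g

8800 g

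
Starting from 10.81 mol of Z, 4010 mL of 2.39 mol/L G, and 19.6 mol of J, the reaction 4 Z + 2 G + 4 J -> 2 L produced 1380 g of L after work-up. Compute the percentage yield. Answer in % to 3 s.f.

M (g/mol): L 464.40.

55.0 %

n(Z) = 10.81 mol
n(G) = 2.39 × 4010/1000 = 9.584 mol
n(J) = 19.60 mol
n/ν → Z: 2.703, G: 4.792, J: 4.900; Z is limiting.
theoretical n(L) = (2/4) × 10.81 = 5.405 mol → 2510 g
% yield = 1380 / 2510 × 100 = 54.98 %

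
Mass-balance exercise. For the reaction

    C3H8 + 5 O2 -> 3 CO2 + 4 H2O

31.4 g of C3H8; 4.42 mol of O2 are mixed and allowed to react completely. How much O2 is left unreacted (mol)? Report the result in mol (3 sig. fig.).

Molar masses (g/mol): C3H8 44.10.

0.860 mol

n(C3H8) = 31.40 / 44.10 = 0.7120 mol
n(O2) = 4.420 mol
n/ν for C3H8 = 0.7120/1 = 0.7120
n/ν for O2 = 4.420/5 = 0.8840
Smallest n/ν is C3H8 → limiting reagent.
O2 consumed = (5/1) × 0.7120 = 3.560 mol
O2 remaining = 4.420 − 3.560 = 0.8600 mol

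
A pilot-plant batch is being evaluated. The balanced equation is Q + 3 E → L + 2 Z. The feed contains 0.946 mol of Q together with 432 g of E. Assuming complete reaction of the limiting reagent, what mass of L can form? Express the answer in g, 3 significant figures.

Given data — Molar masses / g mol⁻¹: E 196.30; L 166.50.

122 g

n(Q) = 0.9460 mol
n(E) = 432.0 / 196.30 = 2.201 mol
n/ν → Q: 0.9460, E: 0.7337; E is limiting.
n(L) = (1/3) × 2.201 = 0.7337 mol
mass = 0.7337 × 166.50 = 122.2 g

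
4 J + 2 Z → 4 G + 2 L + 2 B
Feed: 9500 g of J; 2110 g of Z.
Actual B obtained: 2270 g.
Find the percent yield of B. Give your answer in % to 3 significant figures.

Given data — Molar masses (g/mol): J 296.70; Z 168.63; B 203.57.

89.1 %

n(J) = 9500 / 296.70 = 32.02 mol
n(Z) = 2110 / 168.63 = 12.51 mol
n/ν for J = 32.02/4 = 8.005
n/ν for Z = 12.51/2 = 6.255
Smallest n/ν is Z → limiting reagent.
theoretical n(B) = (2/2) × 12.51 = 12.51 mol → 2547 g
% yield = 2270 / 2547 × 100 = 89.12 %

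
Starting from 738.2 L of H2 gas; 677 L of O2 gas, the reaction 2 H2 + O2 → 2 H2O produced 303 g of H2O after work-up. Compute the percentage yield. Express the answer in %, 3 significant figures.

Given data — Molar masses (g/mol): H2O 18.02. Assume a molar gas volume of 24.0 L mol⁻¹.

n(H2) = 738.2 / 24.0 = 30.76 mol
n(O2) = 677.0 / 24.0 = 28.21 mol
n/ν for H2 = 30.76/2 = 15.38
n/ν for O2 = 28.21/1 = 28.21
Smallest n/ν is H2 → limiting reagent.
theoretical n(H2O) = (2/2) × 30.76 = 30.76 mol → 554.3 g
% yield = 303 / 554.3 × 100 = 54.66 %

54.7 %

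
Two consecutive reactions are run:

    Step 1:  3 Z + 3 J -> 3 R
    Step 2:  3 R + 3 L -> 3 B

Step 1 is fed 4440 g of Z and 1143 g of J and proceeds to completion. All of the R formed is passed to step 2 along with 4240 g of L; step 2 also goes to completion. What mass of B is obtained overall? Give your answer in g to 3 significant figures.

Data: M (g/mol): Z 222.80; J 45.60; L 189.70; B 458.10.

9130 g

Step 1:
n(Z) = 4440 / 222.80 = 19.93 mol
n(J) = 1143 / 45.60 = 25.07 mol
n/ν for Z = 19.93/3 = 6.643
n/ν for J = 25.07/3 = 8.357
Smallest n/ν is Z → limiting reagent.
n(R) produced = (3/3) × 19.93 = 19.93 mol
Step 2:
n(R) available = 19.93 mol
n(L) = 4240 / 189.70 = 22.35 mol
n/ν for R = 19.93/3 = 6.643
n/ν for L = 22.35/3 = 7.450
Smallest n/ν is R → limiting reagent.
n(B) = (3/3) × 19.93 = 19.93 mol
mass = 19.93 × 458.10 = 9130 g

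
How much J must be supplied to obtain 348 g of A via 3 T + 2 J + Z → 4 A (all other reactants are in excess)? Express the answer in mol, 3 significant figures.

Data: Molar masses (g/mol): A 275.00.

n(A) = 348 / 275.00 = 1.265 mol
n(J) = (2/4) × 1.265 = 0.6325 mol

0.633 mol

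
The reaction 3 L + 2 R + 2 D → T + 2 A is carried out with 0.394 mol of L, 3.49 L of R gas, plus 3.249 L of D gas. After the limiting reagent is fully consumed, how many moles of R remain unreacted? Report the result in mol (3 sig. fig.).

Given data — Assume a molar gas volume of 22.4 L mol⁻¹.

0.0108 mol

n(L) = 0.3940 mol
n(R) = 3.490 / 22.4 = 0.1558 mol
n(D) = 3.249 / 22.4 = 0.1450 mol
n/ν for L = 0.3940/3 = 0.1313
n/ν for R = 0.1558/2 = 0.07790
n/ν for D = 0.1450/2 = 0.07250
Smallest n/ν is D → limiting reagent.
R consumed = (2/2) × 0.1450 = 0.1450 mol
R remaining = 0.1558 − 0.1450 = 0.01080 mol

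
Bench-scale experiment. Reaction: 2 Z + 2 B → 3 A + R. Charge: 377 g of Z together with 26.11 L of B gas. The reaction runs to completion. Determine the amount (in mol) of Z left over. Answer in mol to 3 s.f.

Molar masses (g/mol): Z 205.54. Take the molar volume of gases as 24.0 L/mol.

0.746 mol

n(Z) = 377.0 / 205.54 = 1.834 mol
n(B) = 26.11 / 24.0 = 1.088 mol
n/ν for Z = 1.834/2 = 0.9170
n/ν for B = 1.088/2 = 0.5440
Smallest n/ν is B → limiting reagent.
Z consumed = (2/2) × 1.088 = 1.088 mol
Z remaining = 1.834 − 1.088 = 0.7460 mol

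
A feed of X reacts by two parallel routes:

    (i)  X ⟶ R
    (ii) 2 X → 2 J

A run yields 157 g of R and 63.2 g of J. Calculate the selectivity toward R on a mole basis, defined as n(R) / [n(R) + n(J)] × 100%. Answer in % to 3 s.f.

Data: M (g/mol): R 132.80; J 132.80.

71.3 %

n(R) = 157 / 132.80 = 1.182 mol
n(J) = 63.2 / 132.80 = 0.4759 mol
selectivity = 1.182/(1.182+0.4759) × 100 = 71.30 %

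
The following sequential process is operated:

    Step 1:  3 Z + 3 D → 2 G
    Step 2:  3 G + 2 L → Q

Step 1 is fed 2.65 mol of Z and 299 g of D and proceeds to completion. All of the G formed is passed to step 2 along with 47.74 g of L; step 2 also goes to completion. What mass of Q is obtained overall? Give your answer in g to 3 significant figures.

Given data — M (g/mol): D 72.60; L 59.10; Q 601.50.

243 g

Step 1:
n(Z) = 2.650 mol
n(D) = 299.0 / 72.60 = 4.118 mol
n/ν → Z: 0.8833, D: 1.373; Z is limiting.
n(G) produced = (2/3) × 2.650 = 1.767 mol
Step 2:
n(G) available = 1.767 mol
n(L) = 47.74 / 59.10 = 0.8078 mol
n/ν → G: 0.5890, L: 0.4039; L is limiting.
n(Q) = (1/2) × 0.8078 = 0.4039 mol
mass = 0.4039 × 601.50 = 242.9 g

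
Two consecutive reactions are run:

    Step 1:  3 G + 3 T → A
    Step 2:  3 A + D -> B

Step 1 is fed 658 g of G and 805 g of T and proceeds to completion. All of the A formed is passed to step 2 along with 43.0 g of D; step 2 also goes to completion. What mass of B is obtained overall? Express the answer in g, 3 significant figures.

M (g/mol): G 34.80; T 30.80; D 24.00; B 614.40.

Step 1:
n(G) = 658.0 / 34.80 = 18.91 mol
n(T) = 805.0 / 30.80 = 26.14 mol
n/ν for G = 18.91/3 = 6.303
n/ν for T = 26.14/3 = 8.713
Smallest n/ν is G → limiting reagent.
n(A) produced = (1/3) × 18.91 = 6.303 mol
Step 2:
n(A) available = 6.303 mol
n(D) = 43.00 / 24.00 = 1.792 mol
n/ν for A = 6.303/3 = 2.101
n/ν for D = 1.792/1 = 1.792
Smallest n/ν is D → limiting reagent.
n(B) = (1/1) × 1.792 = 1.792 mol
mass = 1.792 × 614.40 = 1101 g

1100 g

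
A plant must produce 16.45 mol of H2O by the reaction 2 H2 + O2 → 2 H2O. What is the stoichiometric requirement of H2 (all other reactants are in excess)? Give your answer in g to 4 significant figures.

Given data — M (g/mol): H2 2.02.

n(H2O) = 16.45 mol
n(H2) = (2/2) × 16.45 = 16.45 mol
mass = 16.45 × 2.02 = 33.23 g

33.23 g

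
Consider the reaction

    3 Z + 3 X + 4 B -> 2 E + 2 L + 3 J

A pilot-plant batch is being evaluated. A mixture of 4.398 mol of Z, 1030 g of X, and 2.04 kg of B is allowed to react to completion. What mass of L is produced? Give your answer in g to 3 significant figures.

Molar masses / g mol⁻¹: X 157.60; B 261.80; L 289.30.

n(Z) = 4.398 mol
n(X) = 1030 / 157.60 = 6.536 mol
n(B) = 2.040×1000 / 261.80 = 7.792 mol
n/ν for Z = 4.398/3 = 1.466
n/ν for X = 6.536/3 = 2.179
n/ν for B = 7.792/4 = 1.948
Smallest n/ν is Z → limiting reagent.
n(L) = (2/3) × 4.398 = 2.932 mol
mass = 2.932 × 289.30 = 848.2 g

848 g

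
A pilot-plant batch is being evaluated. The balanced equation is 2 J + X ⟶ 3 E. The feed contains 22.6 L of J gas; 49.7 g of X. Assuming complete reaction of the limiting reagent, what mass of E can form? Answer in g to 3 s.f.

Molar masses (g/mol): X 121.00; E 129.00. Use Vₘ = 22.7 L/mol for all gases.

n(J) = 22.60 / 22.7 = 0.9956 mol
n(X) = 49.70 / 121.00 = 0.4107 mol
n/ν for J = 0.9956/2 = 0.4978
n/ν for X = 0.4107/1 = 0.4107
Smallest n/ν is X → limiting reagent.
n(E) = (3/1) × 0.4107 = 1.232 mol
mass = 1.232 × 129.00 = 158.9 g

159 g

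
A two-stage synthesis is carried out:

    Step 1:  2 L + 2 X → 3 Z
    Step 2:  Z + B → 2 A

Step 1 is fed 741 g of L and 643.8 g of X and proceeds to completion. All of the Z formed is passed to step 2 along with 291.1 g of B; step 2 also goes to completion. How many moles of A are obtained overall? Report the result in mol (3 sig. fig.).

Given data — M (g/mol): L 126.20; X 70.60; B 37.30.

Step 1:
n(L) = 741.0 / 126.20 = 5.872 mol
n(X) = 643.8 / 70.60 = 9.119 mol
n/ν for L = 5.872/2 = 2.936
n/ν for X = 9.119/2 = 4.560
Smallest n/ν is L → limiting reagent.
n(Z) produced = (3/2) × 5.872 = 8.808 mol
Step 2:
n(Z) available = 8.808 mol
n(B) = 291.1 / 37.30 = 7.804 mol
n/ν for Z = 8.808/1 = 8.808
n/ν for B = 7.804/1 = 7.804
Smallest n/ν is B → limiting reagent.
n(A) = (2/1) × 7.804 = 15.61 mol

15.6 mol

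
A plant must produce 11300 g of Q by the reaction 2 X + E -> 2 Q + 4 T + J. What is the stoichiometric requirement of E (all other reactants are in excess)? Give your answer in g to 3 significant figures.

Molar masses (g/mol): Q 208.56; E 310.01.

8400 g

n(Q) = 11300 / 208.56 = 54.18 mol
n(E) = (1/2) × 54.18 = 27.09 mol
mass = 27.09 × 310.01 = 8398 g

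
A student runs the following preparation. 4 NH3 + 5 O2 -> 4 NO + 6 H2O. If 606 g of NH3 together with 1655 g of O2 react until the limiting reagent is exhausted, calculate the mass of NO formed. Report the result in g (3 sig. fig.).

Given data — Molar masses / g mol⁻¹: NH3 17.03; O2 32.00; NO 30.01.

n(NH3) = 606.0 / 17.03 = 35.58 mol
n(O2) = 1655 / 32.00 = 51.72 mol
n/ν for NH3 = 35.58/4 = 8.895
n/ν for O2 = 51.72/5 = 10.34
Smallest n/ν is NH3 → limiting reagent.
n(NO) = (4/4) × 35.58 = 35.58 mol
mass = 35.58 × 30.01 = 1068 g

1070 g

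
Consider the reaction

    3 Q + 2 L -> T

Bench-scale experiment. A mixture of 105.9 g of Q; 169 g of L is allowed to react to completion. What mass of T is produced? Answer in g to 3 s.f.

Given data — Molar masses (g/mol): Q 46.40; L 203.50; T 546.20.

227 g

n(Q) = 105.9 / 46.40 = 2.282 mol
n(L) = 169.0 / 203.50 = 0.8305 mol
n/ν for Q = 2.282/3 = 0.7607
n/ν for L = 0.8305/2 = 0.4153
Smallest n/ν is L → limiting reagent.
n(T) = (1/2) × 0.8305 = 0.4153 mol
mass = 0.4153 × 546.20 = 226.8 g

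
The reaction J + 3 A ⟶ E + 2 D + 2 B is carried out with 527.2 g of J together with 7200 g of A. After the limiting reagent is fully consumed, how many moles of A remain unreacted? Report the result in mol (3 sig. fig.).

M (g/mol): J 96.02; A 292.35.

8.16 mol

n(J) = 527.2 / 96.02 = 5.491 mol
n(A) = 7200 / 292.35 = 24.63 mol
n/ν for J = 5.491/1 = 5.491
n/ν for A = 24.63/3 = 8.210
Smallest n/ν is J → limiting reagent.
A consumed = (3/1) × 5.491 = 16.47 mol
A remaining = 24.63 − 16.47 = 8.160 mol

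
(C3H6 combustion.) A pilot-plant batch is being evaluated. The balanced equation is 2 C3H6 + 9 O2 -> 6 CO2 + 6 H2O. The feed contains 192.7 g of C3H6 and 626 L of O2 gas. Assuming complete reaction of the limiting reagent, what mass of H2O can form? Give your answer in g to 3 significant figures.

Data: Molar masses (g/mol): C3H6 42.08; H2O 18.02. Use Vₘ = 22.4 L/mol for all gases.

248 g

n(C3H6) = 192.7 / 42.08 = 4.579 mol
n(O2) = 626.0 / 22.4 = 27.95 mol
n/ν → C3H6: 2.290, O2: 3.106; C3H6 is limiting.
n(H2O) = (6/2) × 4.579 = 13.74 mol
mass = 13.74 × 18.02 = 247.6 g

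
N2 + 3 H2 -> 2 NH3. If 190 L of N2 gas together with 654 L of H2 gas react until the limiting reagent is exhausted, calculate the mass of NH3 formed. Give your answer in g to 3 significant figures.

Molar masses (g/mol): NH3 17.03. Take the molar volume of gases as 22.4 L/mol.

289 g

n(N2) = 190.0 / 22.4 = 8.482 mol
n(H2) = 654.0 / 22.4 = 29.20 mol
n/ν for N2 = 8.482/1 = 8.482
n/ν for H2 = 29.20/3 = 9.733
Smallest n/ν is N2 → limiting reagent.
n(NH3) = (2/1) × 8.482 = 16.96 mol
mass = 16.96 × 17.03 = 288.8 g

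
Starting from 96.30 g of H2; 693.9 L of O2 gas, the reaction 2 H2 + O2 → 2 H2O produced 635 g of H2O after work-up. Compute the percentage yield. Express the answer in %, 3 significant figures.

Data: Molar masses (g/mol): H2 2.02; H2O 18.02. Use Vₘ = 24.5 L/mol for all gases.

73.9 %

n(H2) = 96.30 / 2.02 = 47.67 mol
n(O2) = 693.9 / 24.5 = 28.32 mol
n/ν for H2 = 47.67/2 = 23.84
n/ν for O2 = 28.32/1 = 28.32
Smallest n/ν is H2 → limiting reagent.
theoretical n(H2O) = (2/2) × 47.67 = 47.67 mol → 859.0 g
% yield = 635 / 859.0 × 100 = 73.92 %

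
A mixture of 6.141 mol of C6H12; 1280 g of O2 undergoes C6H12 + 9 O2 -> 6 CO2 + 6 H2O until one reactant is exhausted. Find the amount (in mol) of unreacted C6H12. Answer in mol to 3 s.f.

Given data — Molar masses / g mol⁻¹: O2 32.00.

1.70 mol

n(C6H12) = 6.141 mol
n(O2) = 1280 / 32.00 = 40.00 mol
n/ν → C6H12: 6.141, O2: 4.444; O2 is limiting.
C6H12 consumed = (1/9) × 40.00 = 4.444 mol
C6H12 remaining = 6.141 − 4.444 = 1.697 mol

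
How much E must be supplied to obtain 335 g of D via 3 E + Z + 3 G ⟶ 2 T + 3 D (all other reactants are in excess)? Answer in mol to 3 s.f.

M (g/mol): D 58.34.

n(D) = 335 / 58.34 = 5.742 mol
n(E) = (3/3) × 5.742 = 5.742 mol

5.74 mol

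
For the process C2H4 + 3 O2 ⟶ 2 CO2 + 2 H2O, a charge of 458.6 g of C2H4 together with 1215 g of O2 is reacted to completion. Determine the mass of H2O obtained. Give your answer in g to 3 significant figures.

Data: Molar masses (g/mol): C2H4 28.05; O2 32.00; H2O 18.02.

n(C2H4) = 458.6 / 28.05 = 16.35 mol
n(O2) = 1215 / 32.00 = 37.97 mol
n/ν for C2H4 = 16.35/1 = 16.35
n/ν for O2 = 37.97/3 = 12.66
Smallest n/ν is O2 → limiting reagent.
n(H2O) = (2/3) × 37.97 = 25.31 mol
mass = 25.31 × 18.02 = 456.1 g

456 g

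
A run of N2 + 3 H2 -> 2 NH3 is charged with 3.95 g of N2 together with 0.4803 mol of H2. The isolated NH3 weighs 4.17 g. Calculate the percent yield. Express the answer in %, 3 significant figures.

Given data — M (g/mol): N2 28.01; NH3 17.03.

n(N2) = 3.950 / 28.01 = 0.1410 mol
n(H2) = 0.4803 mol
n/ν → N2: 0.1410, H2: 0.1601; N2 is limiting.
theoretical n(NH3) = (2/1) × 0.1410 = 0.2820 mol → 4.802 g
% yield = 4.17 / 4.802 × 100 = 86.84 %

86.8 %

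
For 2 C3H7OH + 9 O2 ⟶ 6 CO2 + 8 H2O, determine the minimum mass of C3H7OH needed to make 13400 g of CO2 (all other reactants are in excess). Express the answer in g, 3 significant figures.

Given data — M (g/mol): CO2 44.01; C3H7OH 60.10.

6100 g

n(CO2) = 13400 / 44.01 = 304.5 mol
n(C3H7OH) = (2/6) × 304.5 = 101.5 mol
mass = 101.5 × 60.10 = 6100 g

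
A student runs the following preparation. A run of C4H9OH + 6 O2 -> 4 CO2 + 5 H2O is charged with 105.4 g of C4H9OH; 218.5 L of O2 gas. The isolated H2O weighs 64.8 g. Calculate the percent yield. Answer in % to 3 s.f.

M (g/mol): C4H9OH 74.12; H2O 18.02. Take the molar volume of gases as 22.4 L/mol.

n(C4H9OH) = 105.4 / 74.12 = 1.422 mol
n(O2) = 218.5 / 22.4 = 9.754 mol
n/ν for C4H9OH = 1.422/1 = 1.422
n/ν for O2 = 9.754/6 = 1.626
Smallest n/ν is C4H9OH → limiting reagent.
theoretical n(H2O) = (5/1) × 1.422 = 7.110 mol → 128.1 g
% yield = 64.8 / 128.1 × 100 = 50.59 %

50.6 %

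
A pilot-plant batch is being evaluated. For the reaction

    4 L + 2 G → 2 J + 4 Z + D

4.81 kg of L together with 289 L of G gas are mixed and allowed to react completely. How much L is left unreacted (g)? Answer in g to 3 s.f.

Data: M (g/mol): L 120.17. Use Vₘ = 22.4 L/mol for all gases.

n(L) = 4.810×1000 / 120.17 = 40.03 mol
n(G) = 289.0 / 22.4 = 12.90 mol
n/ν for L = 40.03/4 = 10.01
n/ν for G = 12.90/2 = 6.450
Smallest n/ν is G → limiting reagent.
L consumed = (4/2) × 12.90 = 25.80 mol
L remaining = 40.03 − 25.80 = 14.23 mol
mass = 14.23 × 120.17 = 1710 g

1710 g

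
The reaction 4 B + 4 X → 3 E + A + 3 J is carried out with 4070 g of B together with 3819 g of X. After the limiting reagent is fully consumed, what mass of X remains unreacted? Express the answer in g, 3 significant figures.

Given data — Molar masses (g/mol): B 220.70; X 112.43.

n(B) = 4070 / 220.70 = 18.44 mol
n(X) = 3819 / 112.43 = 33.97 mol
n/ν → B: 4.610, X: 8.493; B is limiting.
X consumed = (4/4) × 18.44 = 18.44 mol
X remaining = 33.97 − 18.44 = 15.53 mol
mass = 15.53 × 112.43 = 1746 g

1750 g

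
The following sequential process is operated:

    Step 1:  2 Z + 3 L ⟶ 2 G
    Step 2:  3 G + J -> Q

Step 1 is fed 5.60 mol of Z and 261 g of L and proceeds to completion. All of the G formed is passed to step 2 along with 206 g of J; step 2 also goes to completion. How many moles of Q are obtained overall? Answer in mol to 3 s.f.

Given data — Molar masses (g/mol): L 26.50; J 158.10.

1.30 mol

Step 1:
n(Z) = 5.600 mol
n(L) = 261.0 / 26.50 = 9.849 mol
n/ν for Z = 5.600/2 = 2.800
n/ν for L = 9.849/3 = 3.283
Smallest n/ν is Z → limiting reagent.
n(G) produced = (2/2) × 5.600 = 5.600 mol
Step 2:
n(G) available = 5.600 mol
n(J) = 206.0 / 158.10 = 1.303 mol
n/ν for G = 5.600/3 = 1.867
n/ν for J = 1.303/1 = 1.303
Smallest n/ν is J → limiting reagent.
n(Q) = (1/1) × 1.303 = 1.303 mol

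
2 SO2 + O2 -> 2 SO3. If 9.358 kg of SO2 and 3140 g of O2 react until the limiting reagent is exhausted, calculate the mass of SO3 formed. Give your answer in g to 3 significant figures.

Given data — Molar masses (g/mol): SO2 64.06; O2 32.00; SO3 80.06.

11700 g

n(SO2) = 9.358×1000 / 64.06 = 146.1 mol
n(O2) = 3140 / 32.00 = 98.13 mol
n/ν for SO2 = 146.1/2 = 73.05
n/ν for O2 = 98.13/1 = 98.13
Smallest n/ν is SO2 → limiting reagent.
n(SO3) = (2/2) × 146.1 = 146.1 mol
mass = 146.1 × 80.06 = 11700 g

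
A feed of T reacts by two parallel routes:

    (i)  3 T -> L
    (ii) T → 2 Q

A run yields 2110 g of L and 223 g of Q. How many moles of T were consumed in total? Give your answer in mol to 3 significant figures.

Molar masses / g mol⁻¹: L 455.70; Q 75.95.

15.4 mol

n(L) = 2110 / 455.70 = 4.630 mol
n(Q) = 223 / 75.95 = 2.936 mol
n(T) via (i) = (3/1)×4.630 = 13.89 mol
n(T) via (ii) = (1/2)×2.936 = 1.468 mol
total n(T) = 13.89 + 1.468 = 15.36 mol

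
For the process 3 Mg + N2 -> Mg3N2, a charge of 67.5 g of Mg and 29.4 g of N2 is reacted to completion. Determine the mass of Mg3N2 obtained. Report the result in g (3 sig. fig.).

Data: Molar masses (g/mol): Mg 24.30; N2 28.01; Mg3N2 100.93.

n(Mg) = 67.50 / 24.30 = 2.778 mol
n(N2) = 29.40 / 28.01 = 1.050 mol
n/ν for Mg = 2.778/3 = 0.9260
n/ν for N2 = 1.050/1 = 1.050
Smallest n/ν is Mg → limiting reagent.
n(Mg3N2) = (1/3) × 2.778 = 0.9260 mol
mass = 0.9260 × 100.93 = 93.46 g

93.5 g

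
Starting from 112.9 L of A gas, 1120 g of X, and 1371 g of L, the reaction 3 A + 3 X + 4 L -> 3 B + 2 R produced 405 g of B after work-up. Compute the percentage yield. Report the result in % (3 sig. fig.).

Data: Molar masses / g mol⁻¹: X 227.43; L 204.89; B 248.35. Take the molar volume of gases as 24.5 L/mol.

n(A) = 112.9 / 24.5 = 4.608 mol
n(X) = 1120 / 227.43 = 4.925 mol
n(L) = 1371 / 204.89 = 6.691 mol
n/ν → A: 1.536, X: 1.642, L: 1.673; A is limiting.
theoretical n(B) = (3/3) × 4.608 = 4.608 mol → 1144 g
% yield = 405 / 1144 × 100 = 35.40 %

35.4 %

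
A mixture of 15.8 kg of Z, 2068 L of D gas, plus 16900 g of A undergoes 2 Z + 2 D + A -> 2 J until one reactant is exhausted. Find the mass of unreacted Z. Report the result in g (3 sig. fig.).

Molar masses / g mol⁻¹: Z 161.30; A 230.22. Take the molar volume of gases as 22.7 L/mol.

n(Z) = 15.80×1000 / 161.30 = 97.95 mol
n(D) = 2068 / 22.7 = 91.10 mol
n(A) = 16900 / 230.22 = 73.41 mol
n/ν → Z: 48.98, D: 45.55, A: 73.41; D is limiting.
Z consumed = (2/2) × 91.10 = 91.10 mol
Z remaining = 97.95 − 91.10 = 6.850 mol
mass = 6.850 × 161.30 = 1105 g

1110 g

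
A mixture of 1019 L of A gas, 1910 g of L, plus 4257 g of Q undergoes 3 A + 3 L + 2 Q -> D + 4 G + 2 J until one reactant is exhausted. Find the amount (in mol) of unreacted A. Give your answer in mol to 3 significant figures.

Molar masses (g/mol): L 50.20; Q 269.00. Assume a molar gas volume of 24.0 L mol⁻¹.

18.7 mol

n(A) = 1019 / 24.0 = 42.46 mol
n(L) = 1910 / 50.20 = 38.05 mol
n(Q) = 4257 / 269.00 = 15.83 mol
n/ν for A = 42.46/3 = 14.15
n/ν for L = 38.05/3 = 12.68
n/ν for Q = 15.83/2 = 7.915
Smallest n/ν is Q → limiting reagent.
A consumed = (3/2) × 15.83 = 23.75 mol
A remaining = 42.46 − 23.75 = 18.71 mol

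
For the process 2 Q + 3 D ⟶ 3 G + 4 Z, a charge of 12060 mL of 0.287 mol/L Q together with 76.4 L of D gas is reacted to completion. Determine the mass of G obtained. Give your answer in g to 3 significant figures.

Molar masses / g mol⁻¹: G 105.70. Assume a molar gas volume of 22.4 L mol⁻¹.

n(Q) = 0.287 × 12060/1000 = 3.461 mol
n(D) = 76.40 / 22.4 = 3.411 mol
n/ν → Q: 1.731, D: 1.137; D is limiting.
n(G) = (3/3) × 3.411 = 3.411 mol
mass = 3.411 × 105.70 = 360.5 g

361 g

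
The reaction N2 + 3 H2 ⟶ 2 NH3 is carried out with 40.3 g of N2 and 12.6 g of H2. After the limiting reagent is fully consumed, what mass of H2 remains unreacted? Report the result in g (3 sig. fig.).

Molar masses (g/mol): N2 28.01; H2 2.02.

n(N2) = 40.30 / 28.01 = 1.439 mol
n(H2) = 12.60 / 2.02 = 6.238 mol
n/ν → N2: 1.439, H2: 2.079; N2 is limiting.
H2 consumed = (3/1) × 1.439 = 4.317 mol
H2 remaining = 6.238 − 4.317 = 1.921 mol
mass = 1.921 × 2.02 = 3.880 g

3.88 g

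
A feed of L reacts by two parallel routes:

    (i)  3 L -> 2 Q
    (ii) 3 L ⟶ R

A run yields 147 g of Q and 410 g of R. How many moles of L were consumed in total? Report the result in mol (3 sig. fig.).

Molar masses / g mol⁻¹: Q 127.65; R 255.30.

n(Q) = 147 / 127.65 = 1.152 mol
n(R) = 410 / 255.30 = 1.606 mol
n(L) via (i) = (3/2)×1.152 = 1.728 mol
n(L) via (ii) = (3/1)×1.606 = 4.818 mol
total n(L) = 1.728 + 4.818 = 6.546 mol

6.55 mol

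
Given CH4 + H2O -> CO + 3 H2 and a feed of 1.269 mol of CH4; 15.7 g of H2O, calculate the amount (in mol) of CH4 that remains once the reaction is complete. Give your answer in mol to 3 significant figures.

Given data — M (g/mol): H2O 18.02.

0.398 mol

n(CH4) = 1.269 mol
n(H2O) = 15.70 / 18.02 = 0.8713 mol
n/ν for CH4 = 1.269/1 = 1.269
n/ν for H2O = 0.8713/1 = 0.8713
Smallest n/ν is H2O → limiting reagent.
CH4 consumed = (1/1) × 0.8713 = 0.8713 mol
CH4 remaining = 1.269 − 0.8713 = 0.3977 mol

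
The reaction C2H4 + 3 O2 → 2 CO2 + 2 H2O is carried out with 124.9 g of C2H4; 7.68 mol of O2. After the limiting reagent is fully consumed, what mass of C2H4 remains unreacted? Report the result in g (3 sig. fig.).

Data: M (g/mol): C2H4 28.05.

53.1 g

n(C2H4) = 124.9 / 28.05 = 4.453 mol
n(O2) = 7.680 mol
n/ν for C2H4 = 4.453/1 = 4.453
n/ν for O2 = 7.680/3 = 2.560
Smallest n/ν is O2 → limiting reagent.
C2H4 consumed = (1/3) × 7.680 = 2.560 mol
C2H4 remaining = 4.453 − 2.560 = 1.893 mol
mass = 1.893 × 28.05 = 53.10 g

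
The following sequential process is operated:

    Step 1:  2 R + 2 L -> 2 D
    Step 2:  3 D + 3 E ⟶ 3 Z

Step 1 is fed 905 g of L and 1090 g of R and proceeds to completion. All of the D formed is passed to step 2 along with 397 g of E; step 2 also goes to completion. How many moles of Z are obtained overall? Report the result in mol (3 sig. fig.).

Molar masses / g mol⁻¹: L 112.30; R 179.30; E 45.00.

Step 1:
n(L) = 905.0 / 112.30 = 8.059 mol
n(R) = 1090 / 179.30 = 6.079 mol
n/ν → L: 4.030, R: 3.040; R is limiting.
n(D) produced = (2/2) × 6.079 = 6.079 mol
Step 2:
n(D) available = 6.079 mol
n(E) = 397.0 / 45.00 = 8.822 mol
n/ν → D: 2.026, E: 2.941; D is limiting.
n(Z) = (3/3) × 6.079 = 6.079 mol

6.08 mol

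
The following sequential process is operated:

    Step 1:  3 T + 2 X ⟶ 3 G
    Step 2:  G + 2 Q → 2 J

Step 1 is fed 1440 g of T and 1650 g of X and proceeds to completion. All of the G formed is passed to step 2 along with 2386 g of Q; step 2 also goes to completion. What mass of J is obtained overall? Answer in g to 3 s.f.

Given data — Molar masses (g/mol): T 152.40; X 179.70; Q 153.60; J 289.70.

Step 1:
n(T) = 1440 / 152.40 = 9.449 mol
n(X) = 1650 / 179.70 = 9.182 mol
n/ν → T: 3.150, X: 4.591; T is limiting.
n(G) produced = (3/3) × 9.449 = 9.449 mol
Step 2:
n(G) available = 9.449 mol
n(Q) = 2386 / 153.60 = 15.53 mol
n/ν → G: 9.449, Q: 7.765; Q is limiting.
n(J) = (2/2) × 15.53 = 15.53 mol
mass = 15.53 × 289.70 = 4499 g

4500 g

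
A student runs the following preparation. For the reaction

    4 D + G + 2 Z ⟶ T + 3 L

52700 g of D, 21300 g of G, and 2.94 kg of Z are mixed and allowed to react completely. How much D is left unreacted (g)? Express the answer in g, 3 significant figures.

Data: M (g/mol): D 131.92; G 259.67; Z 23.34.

n(D) = 52700 / 131.92 = 399.5 mol
n(G) = 21300 / 259.67 = 82.03 mol
n(Z) = 2.940×1000 / 23.34 = 126.0 mol
n/ν → D: 99.88, G: 82.03, Z: 63.00; Z is limiting.
D consumed = (4/2) × 126.0 = 252.0 mol
D remaining = 399.5 − 252.0 = 147.5 mol
mass = 147.5 × 131.92 = 19460 g

19500 g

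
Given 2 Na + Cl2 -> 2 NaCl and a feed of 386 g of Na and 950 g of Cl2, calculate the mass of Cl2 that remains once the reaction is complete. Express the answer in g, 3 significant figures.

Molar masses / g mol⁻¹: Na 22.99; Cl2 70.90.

355 g

n(Na) = 386.0 / 22.99 = 16.79 mol
n(Cl2) = 950.0 / 70.90 = 13.40 mol
n/ν for Na = 16.79/2 = 8.395
n/ν for Cl2 = 13.40/1 = 13.40
Smallest n/ν is Na → limiting reagent.
Cl2 consumed = (1/2) × 16.79 = 8.395 mol
Cl2 remaining = 13.40 − 8.395 = 5.005 mol
mass = 5.005 × 70.90 = 354.9 g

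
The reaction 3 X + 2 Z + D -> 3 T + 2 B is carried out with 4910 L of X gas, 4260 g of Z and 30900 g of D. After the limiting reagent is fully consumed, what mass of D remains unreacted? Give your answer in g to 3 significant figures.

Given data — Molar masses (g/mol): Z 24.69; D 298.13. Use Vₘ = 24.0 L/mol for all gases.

n(X) = 4910 / 24.0 = 204.6 mol
n(Z) = 4260 / 24.69 = 172.5 mol
n(D) = 30900 / 298.13 = 103.6 mol
n/ν for X = 204.6/3 = 68.20
n/ν for Z = 172.5/2 = 86.25
n/ν for D = 103.6/1 = 103.6
Smallest n/ν is X → limiting reagent.
D consumed = (1/3) × 204.6 = 68.20 mol
D remaining = 103.6 − 68.20 = 35.40 mol
mass = 35.40 × 298.13 = 10550 g

10600 g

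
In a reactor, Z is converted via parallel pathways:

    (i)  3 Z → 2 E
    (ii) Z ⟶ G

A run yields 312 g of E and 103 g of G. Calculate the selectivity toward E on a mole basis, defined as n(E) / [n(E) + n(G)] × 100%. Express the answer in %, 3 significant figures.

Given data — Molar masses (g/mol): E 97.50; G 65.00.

66.9 %

n(E) = 312 / 97.50 = 3.200 mol
n(G) = 103 / 65.00 = 1.585 mol
selectivity = 3.200/(3.200+1.585) × 100 = 66.88 %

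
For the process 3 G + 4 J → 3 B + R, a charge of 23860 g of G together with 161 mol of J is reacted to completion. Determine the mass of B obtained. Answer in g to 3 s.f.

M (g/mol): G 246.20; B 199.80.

19400 g

n(G) = 23860 / 246.20 = 96.91 mol
n(J) = 161.0 mol
n/ν for G = 96.91/3 = 32.30
n/ν for J = 161.0/4 = 40.25
Smallest n/ν is G → limiting reagent.
n(B) = (3/3) × 96.91 = 96.91 mol
mass = 96.91 × 199.80 = 19360 g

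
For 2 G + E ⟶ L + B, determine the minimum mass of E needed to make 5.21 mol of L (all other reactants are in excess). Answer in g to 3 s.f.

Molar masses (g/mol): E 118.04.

n(L) = 5.210 mol
n(E) = (1/1) × 5.210 = 5.210 mol
mass = 5.210 × 118.04 = 615.0 g

615 g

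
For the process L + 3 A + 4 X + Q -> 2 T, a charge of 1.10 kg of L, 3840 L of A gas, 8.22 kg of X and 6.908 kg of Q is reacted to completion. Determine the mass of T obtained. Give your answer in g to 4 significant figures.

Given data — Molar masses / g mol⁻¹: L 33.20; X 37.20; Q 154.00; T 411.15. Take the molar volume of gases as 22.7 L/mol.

27240 g

n(L) = 1.100×1000 / 33.20 = 33.13 mol
n(A) = 3840 / 22.7 = 169.2 mol
n(X) = 8.220×1000 / 37.20 = 221.0 mol
n(Q) = 6.908×1000 / 154.00 = 44.86 mol
n/ν for L = 33.13/1 = 33.13
n/ν for A = 169.2/3 = 56.40
n/ν for X = 221.0/4 = 55.25
n/ν for Q = 44.86/1 = 44.86
Smallest n/ν is L → limiting reagent.
n(T) = (2/1) × 33.13 = 66.26 mol
mass = 66.26 × 411.15 = 27240 g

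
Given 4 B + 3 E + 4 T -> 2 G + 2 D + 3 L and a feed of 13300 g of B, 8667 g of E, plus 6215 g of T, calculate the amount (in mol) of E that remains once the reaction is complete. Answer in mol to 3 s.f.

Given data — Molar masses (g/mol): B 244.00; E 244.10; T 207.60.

13.1 mol

n(B) = 13300 / 244.00 = 54.51 mol
n(E) = 8667 / 244.10 = 35.51 mol
n(T) = 6215 / 207.60 = 29.94 mol
n/ν for B = 54.51/4 = 13.63
n/ν for E = 35.51/3 = 11.84
n/ν for T = 29.94/4 = 7.485
Smallest n/ν is T → limiting reagent.
E consumed = (3/4) × 29.94 = 22.46 mol
E remaining = 35.51 − 22.46 = 13.05 mol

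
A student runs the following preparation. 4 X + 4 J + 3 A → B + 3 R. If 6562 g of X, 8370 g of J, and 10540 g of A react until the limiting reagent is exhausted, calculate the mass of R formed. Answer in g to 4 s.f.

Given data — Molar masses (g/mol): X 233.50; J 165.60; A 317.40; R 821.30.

17310 g

n(X) = 6562 / 233.50 = 28.10 mol
n(J) = 8370 / 165.60 = 50.54 mol
n(A) = 10540 / 317.40 = 33.21 mol
n/ν → X: 7.025, J: 12.64, A: 11.07; X is limiting.
n(R) = (3/4) × 28.10 = 21.08 mol
mass = 21.08 × 821.30 = 17310 g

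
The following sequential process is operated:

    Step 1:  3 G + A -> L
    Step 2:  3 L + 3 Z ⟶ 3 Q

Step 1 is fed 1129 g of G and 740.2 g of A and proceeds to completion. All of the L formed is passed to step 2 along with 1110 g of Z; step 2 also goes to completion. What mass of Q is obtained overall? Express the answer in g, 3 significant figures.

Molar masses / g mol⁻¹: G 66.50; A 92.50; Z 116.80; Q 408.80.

2310 g

Step 1:
n(G) = 1129 / 66.50 = 16.98 mol
n(A) = 740.2 / 92.50 = 8.002 mol
n/ν → G: 5.660, A: 8.002; G is limiting.
n(L) produced = (1/3) × 16.98 = 5.660 mol
Step 2:
n(L) available = 5.660 mol
n(Z) = 1110 / 116.80 = 9.503 mol
n/ν → L: 1.887, Z: 3.168; L is limiting.
n(Q) = (3/3) × 5.660 = 5.660 mol
mass = 5.660 × 408.80 = 2314 g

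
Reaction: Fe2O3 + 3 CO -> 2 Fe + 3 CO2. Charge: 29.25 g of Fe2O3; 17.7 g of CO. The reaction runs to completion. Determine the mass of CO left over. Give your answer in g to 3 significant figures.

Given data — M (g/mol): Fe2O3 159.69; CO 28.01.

n(Fe2O3) = 29.25 / 159.69 = 0.1832 mol
n(CO) = 17.70 / 28.01 = 0.6319 mol
n/ν for Fe2O3 = 0.1832/1 = 0.1832
n/ν for CO = 0.6319/3 = 0.2106
Smallest n/ν is Fe2O3 → limiting reagent.
CO consumed = (3/1) × 0.1832 = 0.5496 mol
CO remaining = 0.6319 − 0.5496 = 0.08230 mol
mass = 0.08230 × 28.01 = 2.305 g

2.31 g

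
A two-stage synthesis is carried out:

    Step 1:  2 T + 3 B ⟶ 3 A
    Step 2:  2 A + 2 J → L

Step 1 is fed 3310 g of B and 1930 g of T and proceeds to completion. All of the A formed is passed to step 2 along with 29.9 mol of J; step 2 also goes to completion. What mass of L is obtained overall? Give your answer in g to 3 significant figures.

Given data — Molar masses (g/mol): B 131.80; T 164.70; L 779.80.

6850 g

Step 1:
n(B) = 3310 / 131.80 = 25.11 mol
n(T) = 1930 / 164.70 = 11.72 mol
n/ν for B = 25.11/3 = 8.370
n/ν for T = 11.72/2 = 5.860
Smallest n/ν is T → limiting reagent.
n(A) produced = (3/2) × 11.72 = 17.58 mol
Step 2:
n(A) available = 17.58 mol
n(J) = 29.90 mol
n/ν for A = 17.58/2 = 8.790
n/ν for J = 29.90/2 = 14.95
Smallest n/ν is A → limiting reagent.
n(L) = (1/2) × 17.58 = 8.790 mol
mass = 8.790 × 779.80 = 6854 g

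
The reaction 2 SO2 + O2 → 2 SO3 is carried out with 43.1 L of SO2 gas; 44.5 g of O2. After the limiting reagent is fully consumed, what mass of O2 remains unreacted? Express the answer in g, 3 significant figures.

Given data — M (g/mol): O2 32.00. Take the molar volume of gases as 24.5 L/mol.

16.4 g

n(SO2) = 43.10 / 24.5 = 1.759 mol
n(O2) = 44.50 / 32.00 = 1.391 mol
n/ν → SO2: 0.8795, O2: 1.391; SO2 is limiting.
O2 consumed = (1/2) × 1.759 = 0.8795 mol
O2 remaining = 1.391 − 0.8795 = 0.5115 mol
mass = 0.5115 × 32.00 = 16.37 g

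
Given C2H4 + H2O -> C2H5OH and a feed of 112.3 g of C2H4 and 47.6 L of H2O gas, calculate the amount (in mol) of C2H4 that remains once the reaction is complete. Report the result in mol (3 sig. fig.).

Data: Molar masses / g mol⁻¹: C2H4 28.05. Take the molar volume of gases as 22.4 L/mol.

n(C2H4) = 112.3 / 28.05 = 4.004 mol
n(H2O) = 47.60 / 22.4 = 2.125 mol
n/ν → C2H4: 4.004, H2O: 2.125; H2O is limiting.
C2H4 consumed = (1/1) × 2.125 = 2.125 mol
C2H4 remaining = 4.004 − 2.125 = 1.879 mol

1.88 mol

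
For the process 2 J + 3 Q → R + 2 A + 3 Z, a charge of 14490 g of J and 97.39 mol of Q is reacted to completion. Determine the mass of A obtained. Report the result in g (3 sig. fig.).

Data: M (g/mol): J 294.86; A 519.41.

25500 g

n(J) = 14490 / 294.86 = 49.14 mol
n(Q) = 97.39 mol
n/ν → J: 24.57, Q: 32.46; J is limiting.
n(A) = (2/2) × 49.14 = 49.14 mol
mass = 49.14 × 519.41 = 25520 g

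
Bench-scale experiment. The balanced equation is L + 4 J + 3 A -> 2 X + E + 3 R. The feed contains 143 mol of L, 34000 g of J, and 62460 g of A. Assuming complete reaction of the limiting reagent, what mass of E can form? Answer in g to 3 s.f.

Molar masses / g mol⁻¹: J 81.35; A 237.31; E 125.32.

n(L) = 143.0 mol
n(J) = 34000 / 81.35 = 417.9 mol
n(A) = 62460 / 237.31 = 263.2 mol
n/ν → L: 143.0, J: 104.5, A: 87.73; A is limiting.
n(E) = (1/3) × 263.2 = 87.73 mol
mass = 87.73 × 125.32 = 10990 g

11000 g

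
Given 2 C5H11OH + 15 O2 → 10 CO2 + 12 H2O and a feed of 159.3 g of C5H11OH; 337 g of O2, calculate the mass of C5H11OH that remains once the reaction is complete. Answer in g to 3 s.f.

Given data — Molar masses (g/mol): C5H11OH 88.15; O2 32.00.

n(C5H11OH) = 159.3 / 88.15 = 1.807 mol
n(O2) = 337.0 / 32.00 = 10.53 mol
n/ν for C5H11OH = 1.807/2 = 0.9035
n/ν for O2 = 10.53/15 = 0.7020
Smallest n/ν is O2 → limiting reagent.
C5H11OH consumed = (2/15) × 10.53 = 1.404 mol
C5H11OH remaining = 1.807 − 1.404 = 0.4030 mol
mass = 0.4030 × 88.15 = 35.52 g

35.5 g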